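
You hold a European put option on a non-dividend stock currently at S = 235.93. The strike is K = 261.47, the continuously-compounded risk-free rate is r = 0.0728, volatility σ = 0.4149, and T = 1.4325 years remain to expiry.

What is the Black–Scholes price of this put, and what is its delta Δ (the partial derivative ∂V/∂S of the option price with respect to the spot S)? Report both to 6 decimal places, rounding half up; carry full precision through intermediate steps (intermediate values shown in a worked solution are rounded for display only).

σ√T = 0.4149·√1.4325 = 0.496582
d₁ = (ln(S/K) + (r+σ²/2)T) / (σ√T) = (ln(235.93/261.47) + (0.0728+0.4149²/2)·1.4325) / 0.496582 = (-0.102784 + 0.227583) / 0.496582 = 0.251315
d₂ = d₁ − σ√T = 0.251315 − 0.496582 = -0.245267
e^{−rT} = e^{−0.0728·1.4325} = 0.900968
N(−d₁) = 0.400785,  N(−d₂) = 0.596875
Put price V = K·e^{−rT}·N(−d₂) − S·N(−d₁) = 140.609457 − 94.557297 = 46.052160
Δ = −N(−d₁) = -0.400785

price = 46.052160
Δ = -0.400785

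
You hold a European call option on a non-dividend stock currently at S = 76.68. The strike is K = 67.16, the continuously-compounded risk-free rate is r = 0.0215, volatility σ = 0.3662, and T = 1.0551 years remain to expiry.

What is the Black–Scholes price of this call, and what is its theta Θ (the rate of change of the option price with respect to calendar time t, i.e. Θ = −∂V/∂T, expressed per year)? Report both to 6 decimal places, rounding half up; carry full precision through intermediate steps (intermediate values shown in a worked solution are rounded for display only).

σ√T = 0.3662·√1.0551 = 0.376154
d₁ = (ln(S/K) + (r+σ²/2)T) / (σ√T) = (ln(76.68/67.16) + (0.0215+0.3662²/2)·1.0551) / 0.376154 = (0.132563 + 0.093430) / 0.376154 = 0.600801
d₂ = d₁ − σ√T = 0.600801 − 0.376154 = 0.224648
e^{−rT} = e^{−0.0215·1.0551} = 0.977571
N(d₁) = 0.726014,  N(d₂) = 0.588873
Call price V = S·N(d₁) − K·e^{−rT}·N(d₂) = 55.670737 − 38.661680 = 17.009057
φ(d₁) = (1/√(2π))·e^{−d₁²/2} = 0.333064
Θ = −S·φ(d₁)·σ/(2√T) − r·K·e^{−rT}·N(d₂) = −4.552519 − 0.831226 = -5.383745

price = 17.009057
Θ = -5.383745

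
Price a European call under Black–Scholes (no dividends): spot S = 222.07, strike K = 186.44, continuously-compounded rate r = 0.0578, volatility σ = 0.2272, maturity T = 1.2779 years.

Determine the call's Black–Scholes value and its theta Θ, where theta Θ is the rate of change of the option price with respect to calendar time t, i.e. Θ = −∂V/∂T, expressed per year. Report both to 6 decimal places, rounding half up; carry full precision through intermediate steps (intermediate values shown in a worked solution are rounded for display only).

price = 53.335707
Θ = -12.880965

σ√T = 0.2272·√1.2779 = 0.256837
d₁ = (ln(S/K) + (r+σ²/2)T) / (σ√T) = (ln(222.07/186.44) + (0.0578+0.2272²/2)·1.2779) / 0.256837 = (0.174883 + 0.106845) / 0.256837 = 1.096917
d₂ = d₁ − σ√T = 1.096917 − 0.256837 = 0.840080
e^{−rT} = e^{−0.0578·1.2779} = 0.928799
N(d₁) = 0.863661,  N(d₂) = 0.799568
Call price V = S·N(d₁) − K·e^{−rT}·N(d₂) = 191.793226 − 138.457519 = 53.335707
φ(d₁) = (1/√(2π))·e^{−d₁²/2} = 0.218591
Θ = −S·φ(d₁)·σ/(2√T) − r·K·e^{−rT}·N(d₂) = −4.878121 − 8.002845 = -12.880965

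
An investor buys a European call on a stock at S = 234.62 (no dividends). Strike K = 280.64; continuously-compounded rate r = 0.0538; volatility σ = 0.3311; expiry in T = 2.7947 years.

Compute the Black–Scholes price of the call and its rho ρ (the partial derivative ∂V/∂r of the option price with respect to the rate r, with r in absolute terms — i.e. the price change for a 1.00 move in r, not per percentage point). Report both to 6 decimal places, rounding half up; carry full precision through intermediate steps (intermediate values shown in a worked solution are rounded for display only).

σ√T = 0.3311·√2.7947 = 0.553512
d₁ = (ln(S/K) + (r+σ²/2)T) / (σ√T) = (ln(234.62/280.64) + (0.0538+0.3311²/2)·2.7947) / 0.553512 = (-0.179106 + 0.303542) / 0.553512 = 0.224814
d₂ = d₁ − σ√T = 0.224814 − 0.553512 = -0.328698
e^{−rT} = e^{−0.0538·2.7947} = 0.860403
N(d₁) = 0.588938,  N(d₂) = 0.371192
Call price V = S·N(d₁) − K·e^{−rT}·N(d₂) = 138.176595 − 89.629261 = 48.547333
ρ = K·T·e^{−rT}·N(d₂) = 250.486897

price = 48.547333
ρ = 250.486897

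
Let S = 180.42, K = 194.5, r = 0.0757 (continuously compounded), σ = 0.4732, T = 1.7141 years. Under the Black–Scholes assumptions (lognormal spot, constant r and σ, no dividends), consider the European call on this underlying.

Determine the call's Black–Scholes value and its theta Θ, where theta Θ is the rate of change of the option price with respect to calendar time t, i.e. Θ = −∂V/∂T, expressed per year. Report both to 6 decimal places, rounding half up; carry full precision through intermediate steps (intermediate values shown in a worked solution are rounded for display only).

σ√T = 0.4732·√1.7141 = 0.619531
d₁ = (ln(S/K) + (r+σ²/2)T) / (σ√T) = (ln(180.42/194.5) + (0.0757+0.4732²/2)·1.7141) / 0.619531 = (-0.075145 + 0.321666) / 0.619531 = 0.397917
d₂ = d₁ − σ√T = 0.397917 − 0.619531 = -0.221614
e^{−rT} = e^{−0.0757·1.7141} = 0.878309
N(d₁) = 0.654654,  N(d₂) = 0.412307
Call price V = S·N(d₁) − K·e^{−rT}·N(d₂) = 118.112733 − 70.434875 = 47.677858
φ(d₁) = (1/√(2π))·e^{−d₁²/2} = 0.368576
Θ = −S·φ(d₁)·σ/(2√T) − r·K·e^{−rT}·N(d₂) = −12.017351 − 5.331920 = -17.349271

price = 47.677858
Θ = -17.349271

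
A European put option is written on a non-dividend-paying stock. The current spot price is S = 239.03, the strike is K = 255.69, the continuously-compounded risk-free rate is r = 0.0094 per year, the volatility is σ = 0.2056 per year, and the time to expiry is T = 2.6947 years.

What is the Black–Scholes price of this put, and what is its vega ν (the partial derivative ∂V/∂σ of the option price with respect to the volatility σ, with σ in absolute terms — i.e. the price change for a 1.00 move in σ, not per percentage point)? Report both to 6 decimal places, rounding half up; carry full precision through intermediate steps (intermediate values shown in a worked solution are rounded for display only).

price = 38.103203
ν = 156.384614

σ√T = 0.2056·√2.6947 = 0.337504
d₁ = (ln(S/K) + (r+σ²/2)T) / (σ√T) = (ln(239.03/255.69) + (0.0094+0.2056²/2)·2.6947) / 0.337504 = (-0.067377 + 0.082284) / 0.337504 = 0.044171
d₂ = d₁ − σ√T = 0.044171 − 0.337504 = -0.293333
e^{−rT} = e^{−0.0094·2.6947} = 0.974988
N(−d₁) = 0.482384,  N(−d₂) = 0.615366
Put price V = K·e^{−rT}·N(−d₂) − S·N(−d₁) = 153.407484 − 115.304281 = 38.103203
φ(d₁) = (1/√(2π))·e^{−d₁²/2} = 0.398553
ν = S·φ(d₁)·√T = 156.384614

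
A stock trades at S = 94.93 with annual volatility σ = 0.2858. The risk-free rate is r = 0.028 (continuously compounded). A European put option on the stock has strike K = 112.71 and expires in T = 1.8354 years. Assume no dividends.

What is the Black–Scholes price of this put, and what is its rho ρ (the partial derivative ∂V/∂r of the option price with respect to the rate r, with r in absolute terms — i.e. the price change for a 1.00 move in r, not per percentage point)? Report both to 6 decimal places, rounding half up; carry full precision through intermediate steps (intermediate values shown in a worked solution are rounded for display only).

price = 22.302747
ρ = -136.170517

σ√T = 0.2858·√1.8354 = 0.387193
d₁ = (ln(S/K) + (r+σ²/2)T) / (σ√T) = (ln(94.93/112.71) + (0.028+0.2858²/2)·1.8354) / 0.387193 = (-0.171678 + 0.126350) / 0.387193 = -0.117068
d₂ = d₁ − σ√T = -0.117068 − 0.387193 = -0.504261
e^{−rT} = e^{−0.028·1.8354} = 0.949907
N(−d₁) = 0.546597,  N(−d₂) = 0.692961
Put price V = K·e^{−rT}·N(−d₂) − S·N(−d₁) = 74.191194 − 51.888446 = 22.302747
ρ = −K·T·e^{−rT}·N(−d₂) = -136.170517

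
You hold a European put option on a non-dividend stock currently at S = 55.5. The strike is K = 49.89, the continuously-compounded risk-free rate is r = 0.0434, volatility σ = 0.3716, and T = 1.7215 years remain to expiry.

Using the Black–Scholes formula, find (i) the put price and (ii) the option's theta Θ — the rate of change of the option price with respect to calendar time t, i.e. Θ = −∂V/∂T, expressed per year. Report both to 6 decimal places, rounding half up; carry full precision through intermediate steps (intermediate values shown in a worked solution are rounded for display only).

σ√T = 0.3716·√1.7215 = 0.487561
d₁ = (ln(S/K) + (r+σ²/2)T) / (σ√T) = (ln(55.5/49.89) + (0.0434+0.3716²/2)·1.7215) / 0.487561 = (0.106562 + 0.193571) / 0.487561 = 0.615581
d₂ = d₁ − σ√T = 0.615581 − 0.487561 = 0.128020
e^{−rT} = e^{−0.0434·1.7215} = 0.928010
N(−d₁) = 0.269085,  N(−d₂) = 0.449067
Put price V = K·e^{−rT}·N(−d₂) − S·N(−d₁) = 20.791068 − 14.934245 = 5.856823
φ(d₁) = (1/√(2π))·e^{−d₁²/2} = 0.330084
Θ = −S·φ(d₁)·σ/(2√T) + r·K·e^{−rT}·N(−d₂) = −2.594236 + 0.902332 = -1.691903

price = 5.856823
Θ = -1.691903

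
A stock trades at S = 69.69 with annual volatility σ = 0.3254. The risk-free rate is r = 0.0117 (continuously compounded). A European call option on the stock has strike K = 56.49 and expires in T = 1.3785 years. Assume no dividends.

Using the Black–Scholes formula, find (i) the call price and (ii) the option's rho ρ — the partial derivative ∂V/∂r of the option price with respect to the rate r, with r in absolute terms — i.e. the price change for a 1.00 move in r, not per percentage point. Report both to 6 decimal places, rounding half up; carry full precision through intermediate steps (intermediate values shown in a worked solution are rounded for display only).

σ√T = 0.3254·√1.3785 = 0.382051
d₁ = (ln(S/K) + (r+σ²/2)T) / (σ√T) = (ln(69.69/56.49) + (0.0117+0.3254²/2)·1.3785) / 0.382051 = (0.209993 + 0.089110) / 0.382051 = 0.782888
d₂ = d₁ − σ√T = 0.782888 − 0.382051 = 0.400838
e^{−rT} = e^{−0.0117·1.3785} = 0.984001
N(d₁) = 0.783154,  N(d₂) = 0.655730
Call price V = S·N(d₁) − K·e^{−rT}·N(d₂) = 54.577979 − 36.449558 = 18.128421
ρ = K·T·e^{−rT}·N(d₂) = 50.245715

price = 18.128421
ρ = 50.245715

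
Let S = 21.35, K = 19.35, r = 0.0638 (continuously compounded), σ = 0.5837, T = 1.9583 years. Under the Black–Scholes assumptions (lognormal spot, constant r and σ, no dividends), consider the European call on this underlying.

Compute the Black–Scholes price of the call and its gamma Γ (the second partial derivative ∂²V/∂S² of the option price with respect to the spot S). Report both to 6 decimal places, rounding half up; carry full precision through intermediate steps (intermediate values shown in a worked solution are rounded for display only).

σ√T = 0.5837·√1.9583 = 0.816826
d₁ = (ln(S/K) + (r+σ²/2)T) / (σ√T) = (ln(21.35/19.35) + (0.0638+0.5837²/2)·1.9583) / 0.816826 = (0.098359 + 0.458542) / 0.816826 = 0.681787
d₂ = d₁ − σ√T = 0.681787 − 0.816826 = -0.135039
e^{−rT} = e^{−0.0638·1.9583} = 0.882550
N(d₁) = 0.752313,  N(d₂) = 0.446291
Call price V = S·N(d₁) − K·e^{−rT}·N(d₂) = 16.061885 − 7.621460 = 8.440425
φ(d₁) = (1/√(2π))·e^{−d₁²/2} = 0.316208
Γ = φ(d₁) / (S·σ·√T) = 0.018132

price = 8.440425
Γ = 0.018132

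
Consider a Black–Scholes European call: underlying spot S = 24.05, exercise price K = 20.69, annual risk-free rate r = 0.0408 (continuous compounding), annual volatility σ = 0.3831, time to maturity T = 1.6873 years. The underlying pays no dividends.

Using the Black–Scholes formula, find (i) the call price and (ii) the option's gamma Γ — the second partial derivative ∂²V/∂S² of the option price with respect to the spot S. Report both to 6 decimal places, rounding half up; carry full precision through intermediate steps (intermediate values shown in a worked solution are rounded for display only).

price = 7.025518
Γ = 0.026281

σ√T = 0.3831·√1.6873 = 0.497632
d₁ = (ln(S/K) + (r+σ²/2)T) / (σ√T) = (ln(24.05/20.69) + (0.0408+0.3831²/2)·1.6873) / 0.497632 = (0.150485 + 0.192661) / 0.497632 = 0.689556
d₂ = d₁ − σ√T = 0.689556 − 0.497632 = 0.191924
e^{−rT} = e^{−0.0408·1.6873} = 0.933474
N(d₁) = 0.754763,  N(d₂) = 0.576099
Call price V = S·N(d₁) − K·e^{−rT}·N(d₂) = 18.152057 − 11.126539 = 7.025518
φ(d₁) = (1/√(2π))·e^{−d₁²/2} = 0.314528
Γ = φ(d₁) / (S·σ·√T) = 0.026281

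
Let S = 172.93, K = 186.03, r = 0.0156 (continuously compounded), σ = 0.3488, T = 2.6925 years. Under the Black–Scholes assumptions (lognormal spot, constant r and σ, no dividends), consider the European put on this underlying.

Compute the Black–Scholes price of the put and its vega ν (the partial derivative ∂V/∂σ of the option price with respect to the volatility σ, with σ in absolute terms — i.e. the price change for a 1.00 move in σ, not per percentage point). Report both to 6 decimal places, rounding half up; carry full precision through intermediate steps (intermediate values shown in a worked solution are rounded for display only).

σ√T = 0.3488·√2.6925 = 0.572340
d₁ = (ln(S/K) + (r+σ²/2)T) / (σ√T) = (ln(172.93/186.03) + (0.0156+0.3488²/2)·2.6925) / 0.572340 = (-0.073021 + 0.205790) / 0.572340 = 0.231975
d₂ = d₁ − σ√T = 0.231975 − 0.572340 = -0.340365
e^{−rT} = e^{−0.0156·2.6925} = 0.958867
N(−d₁) = 0.408279,  N(−d₂) = 0.633209
Put price V = K·e^{−rT}·N(−d₂) − S·N(−d₁) = 112.950610 − 70.603637 = 42.346973
φ(d₁) = (1/√(2π))·e^{−d₁²/2} = 0.388351
ν = S·φ(d₁)·√T = 110.197831

price = 42.346973
ν = 110.197831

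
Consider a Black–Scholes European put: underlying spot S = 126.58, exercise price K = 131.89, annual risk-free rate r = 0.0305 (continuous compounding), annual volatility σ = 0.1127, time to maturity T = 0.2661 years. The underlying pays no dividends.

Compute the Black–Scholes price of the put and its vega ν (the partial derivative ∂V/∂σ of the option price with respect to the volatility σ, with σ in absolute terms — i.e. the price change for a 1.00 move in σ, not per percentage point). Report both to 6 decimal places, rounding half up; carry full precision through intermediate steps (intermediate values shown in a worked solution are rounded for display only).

price = 5.574029
ν = 22.537377

σ√T = 0.1127·√0.2661 = 0.058136
d₁ = (ln(S/K) + (r+σ²/2)T) / (σ√T) = (ln(126.58/131.89) + (0.0305+0.1127²/2)·0.2661) / 0.058136 = (-0.041094 + 0.009806) / 0.058136 = -0.538181
d₂ = d₁ − σ√T = -0.538181 − 0.058136 = -0.596317
e^{−rT} = e^{−0.0305·0.2661} = 0.991917
N(−d₁) = 0.704774,  N(−d₂) = 0.724518
Put price V = K·e^{−rT}·N(−d₂) − S·N(−d₁) = 94.784307 − 89.210278 = 5.574029
φ(d₁) = (1/√(2π))·e^{−d₁²/2} = 0.345156
ν = S·φ(d₁)·√T = 22.537377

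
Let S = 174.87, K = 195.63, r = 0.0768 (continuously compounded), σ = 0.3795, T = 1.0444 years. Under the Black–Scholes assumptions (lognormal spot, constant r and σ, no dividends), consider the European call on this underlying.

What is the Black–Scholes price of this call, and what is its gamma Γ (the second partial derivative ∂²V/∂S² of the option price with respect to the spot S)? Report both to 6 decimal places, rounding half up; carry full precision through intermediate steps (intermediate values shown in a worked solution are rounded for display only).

σ√T = 0.3795·√1.0444 = 0.387833
d₁ = (ln(S/K) + (r+σ²/2)T) / (σ√T) = (ln(174.87/195.63) + (0.0768+0.3795²/2)·1.0444) / 0.387833 = (-0.112182 + 0.155417) / 0.387833 = 0.111478
d₂ = d₁ − σ√T = 0.111478 − 0.387833 = -0.276355
e^{−rT} = e^{−0.0768·1.0444} = 0.922923
N(d₁) = 0.544381,  N(d₂) = 0.391138
Call price V = S·N(d₁) − K·e^{−rT}·N(d₂) = 95.195988 − 70.620433 = 24.575554
φ(d₁) = (1/√(2π))·e^{−d₁²/2} = 0.396471
Γ = φ(d₁) / (S·σ·√T) = 0.005846

price = 24.575554
Γ = 0.005846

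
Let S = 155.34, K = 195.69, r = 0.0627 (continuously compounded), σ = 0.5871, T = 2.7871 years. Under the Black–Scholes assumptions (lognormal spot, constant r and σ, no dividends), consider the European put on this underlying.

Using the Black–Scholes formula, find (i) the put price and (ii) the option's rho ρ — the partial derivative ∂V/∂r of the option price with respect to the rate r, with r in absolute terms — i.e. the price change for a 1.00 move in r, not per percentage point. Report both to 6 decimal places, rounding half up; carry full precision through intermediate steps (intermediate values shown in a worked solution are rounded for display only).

price = 64.659593
ρ = -324.207694

σ√T = 0.5871·√2.7871 = 0.980141
d₁ = (ln(S/K) + (r+σ²/2)T) / (σ√T) = (ln(155.34/195.69) + (0.0627+0.5871²/2)·2.7871) / 0.980141 = (-0.230916 + 0.655089) / 0.980141 = 0.432768
d₂ = d₁ − σ√T = 0.432768 − 0.980141 = -0.547373
e^{−rT} = e^{−0.0627·2.7871} = 0.839666
N(−d₁) = 0.332592,  N(−d₂) = 0.707939
Put price V = K·e^{−rT}·N(−d₂) − S·N(−d₁) = 116.324385 − 51.664792 = 64.659593
ρ = −K·T·e^{−rT}·N(−d₂) = -324.207694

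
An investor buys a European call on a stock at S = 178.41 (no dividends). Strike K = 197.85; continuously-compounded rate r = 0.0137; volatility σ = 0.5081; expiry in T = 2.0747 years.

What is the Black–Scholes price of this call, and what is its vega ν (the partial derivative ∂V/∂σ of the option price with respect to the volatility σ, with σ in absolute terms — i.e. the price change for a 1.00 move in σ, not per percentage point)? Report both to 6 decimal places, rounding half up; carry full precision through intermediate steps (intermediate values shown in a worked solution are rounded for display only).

σ√T = 0.5081·√2.0747 = 0.731858
d₁ = (ln(S/K) + (r+σ²/2)T) / (σ√T) = (ln(178.41/197.85) + (0.0137+0.5081²/2)·2.0747) / 0.731858 = (-0.103425 + 0.296231) / 0.731858 = 0.263448
d₂ = d₁ − σ√T = 0.263448 − 0.731858 = -0.468410
e^{−rT} = e^{−0.0137·2.0747} = 0.971977
N(d₁) = 0.603897,  N(d₂) = 0.319746
Call price V = S·N(d₁) − K·e^{−rT}·N(d₂) = 107.741331 − 61.488893 = 46.252438
φ(d₁) = (1/√(2π))·e^{−d₁²/2} = 0.385335
ν = S·φ(d₁)·√T = 99.022944

price = 46.252438
ν = 99.022944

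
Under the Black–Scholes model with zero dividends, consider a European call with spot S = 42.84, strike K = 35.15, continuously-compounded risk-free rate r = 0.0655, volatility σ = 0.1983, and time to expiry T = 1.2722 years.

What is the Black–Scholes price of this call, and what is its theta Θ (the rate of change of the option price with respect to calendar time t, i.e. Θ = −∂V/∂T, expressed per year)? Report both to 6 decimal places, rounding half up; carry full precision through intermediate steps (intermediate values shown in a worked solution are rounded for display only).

price = 10.913446
Θ = -2.439871

σ√T = 0.1983·√1.2722 = 0.223666
d₁ = (ln(S/K) + (r+σ²/2)T) / (σ√T) = (ln(42.84/35.15) + (0.0655+0.1983²/2)·1.2722) / 0.223666 = (0.197848 + 0.108342) / 0.223666 = 1.368960
d₂ = d₁ − σ√T = 1.368960 − 0.223666 = 1.145293
e^{−rT} = e^{−0.0655·1.2722} = 0.920048
N(d₁) = 0.914494,  N(d₂) = 0.873956
Call price V = S·N(d₁) − K·e^{−rT}·N(d₂) = 39.176925 − 28.263479 = 10.913446
φ(d₁) = (1/√(2π))·e^{−d₁²/2} = 0.156302
Θ = −S·φ(d₁)·σ/(2√T) − r·K·e^{−rT}·N(d₂) = −0.588613 − 1.851258 = -2.439871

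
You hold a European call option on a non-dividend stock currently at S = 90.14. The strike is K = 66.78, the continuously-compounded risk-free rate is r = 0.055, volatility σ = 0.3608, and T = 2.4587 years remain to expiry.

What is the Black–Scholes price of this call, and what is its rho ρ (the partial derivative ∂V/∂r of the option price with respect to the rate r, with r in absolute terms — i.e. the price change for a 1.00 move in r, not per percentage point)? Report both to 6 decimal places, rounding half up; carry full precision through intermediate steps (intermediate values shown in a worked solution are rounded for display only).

price = 36.891364
ρ = 98.481615

σ√T = 0.3608·√2.4587 = 0.565743
d₁ = (ln(S/K) + (r+σ²/2)T) / (σ√T) = (ln(90.14/66.78) + (0.055+0.3608²/2)·2.4587) / 0.565743 = (0.299960 + 0.295261) / 0.565743 = 1.052106
d₂ = d₁ − σ√T = 1.052106 − 0.565743 = 0.486362
e^{−rT} = e^{−0.055·2.4587} = 0.873516
N(d₁) = 0.853624,  N(d₂) = 0.686645
Call price V = S·N(d₁) − K·e^{−rT}·N(d₂) = 76.945708 − 40.054344 = 36.891364
ρ = K·T·e^{−rT}·N(d₂) = 98.481615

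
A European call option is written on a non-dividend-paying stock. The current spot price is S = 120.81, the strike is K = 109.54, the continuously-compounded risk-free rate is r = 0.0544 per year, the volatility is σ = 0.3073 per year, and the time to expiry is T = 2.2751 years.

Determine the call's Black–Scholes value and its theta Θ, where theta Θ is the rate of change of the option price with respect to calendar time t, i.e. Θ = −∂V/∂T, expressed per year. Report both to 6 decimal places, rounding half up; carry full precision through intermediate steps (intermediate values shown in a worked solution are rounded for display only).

σ√T = 0.3073·√2.2751 = 0.463514
d₁ = (ln(S/K) + (r+σ²/2)T) / (σ√T) = (ln(120.81/109.54) + (0.0544+0.3073²/2)·2.2751) / 0.463514 = (0.097929 + 0.231188) / 0.463514 = 0.710048
d₂ = d₁ − σ√T = 0.710048 − 0.463514 = 0.246534
e^{−rT} = e^{−0.0544·2.2751} = 0.883587
N(d₁) = 0.761163,  N(d₂) = 0.597366
Call price V = S·N(d₁) − K·e^{−rT}·N(d₂) = 91.956093 − 57.817909 = 34.138184
φ(d₁) = (1/√(2π))·e^{−d₁²/2} = 0.310050
Θ = −S·φ(d₁)·σ/(2√T) − r·K·e^{−rT}·N(d₂) = −3.815632 − 3.145294 = -6.960926

price = 34.138184
Θ = -6.960926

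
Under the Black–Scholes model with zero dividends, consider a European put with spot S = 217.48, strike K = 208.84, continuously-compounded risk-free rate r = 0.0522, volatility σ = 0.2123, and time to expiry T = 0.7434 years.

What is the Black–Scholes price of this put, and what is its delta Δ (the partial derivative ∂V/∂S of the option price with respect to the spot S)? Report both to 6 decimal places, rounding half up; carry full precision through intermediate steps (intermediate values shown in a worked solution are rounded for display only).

price = 8.366219
Δ = -0.299796

σ√T = 0.2123·√0.7434 = 0.183046
d₁ = (ln(S/K) + (r+σ²/2)T) / (σ√T) = (ln(217.48/208.84) + (0.0522+0.2123²/2)·0.7434) / 0.183046 = (0.040538 + 0.055558) / 0.183046 = 0.524987
d₂ = d₁ − σ√T = 0.524987 − 0.183046 = 0.341940
e^{−rT} = e^{−0.0522·0.7434} = 0.961938
N(−d₁) = 0.299796,  N(−d₂) = 0.366198
Put price V = K·e^{−rT}·N(−d₂) − S·N(−d₁) = 73.565893 − 65.199674 = 8.366219
Δ = −N(−d₁) = -0.299796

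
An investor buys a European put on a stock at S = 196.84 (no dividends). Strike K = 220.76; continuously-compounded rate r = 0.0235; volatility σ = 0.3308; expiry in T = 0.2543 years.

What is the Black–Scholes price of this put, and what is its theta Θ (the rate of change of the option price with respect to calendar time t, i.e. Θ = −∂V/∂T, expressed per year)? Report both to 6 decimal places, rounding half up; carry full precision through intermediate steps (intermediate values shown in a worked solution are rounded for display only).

price = 27.966265
Θ = -17.951237

σ√T = 0.3308·√0.2543 = 0.166816
d₁ = (ln(S/K) + (r+σ²/2)T) / (σ√T) = (ln(196.84/220.76) + (0.0235+0.3308²/2)·0.2543) / 0.166816 = (-0.114685 + 0.019890) / 0.166816 = -0.568260
d₂ = d₁ − σ√T = -0.568260 − 0.166816 = -0.735076
e^{−rT} = e^{−0.0235·0.2543} = 0.994042
N(−d₁) = 0.715071,  N(−d₂) = 0.768853
Put price V = K·e^{−rT}·N(−d₂) − S·N(−d₁) = 168.720777 − 140.754512 = 27.966265
φ(d₁) = (1/√(2π))·e^{−d₁²/2} = 0.339460
Θ = −S·φ(d₁)·σ/(2√T) + r·K·e^{−rT}·N(−d₂) = −21.916175 + 3.964938 = -17.951237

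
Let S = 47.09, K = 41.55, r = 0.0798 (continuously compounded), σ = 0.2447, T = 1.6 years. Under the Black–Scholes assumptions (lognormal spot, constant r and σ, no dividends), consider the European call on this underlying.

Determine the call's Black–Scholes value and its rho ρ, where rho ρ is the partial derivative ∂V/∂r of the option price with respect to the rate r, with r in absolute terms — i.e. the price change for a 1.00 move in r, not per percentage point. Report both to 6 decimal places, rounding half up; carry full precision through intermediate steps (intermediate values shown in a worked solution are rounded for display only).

price = 12.008381
ρ = 43.652504

σ√T = 0.2447·√1.6 = 0.309524
d₁ = (ln(S/K) + (r+σ²/2)T) / (σ√T) = (ln(47.09/41.55) + (0.0798+0.2447²/2)·1.6) / 0.309524 = (0.125163 + 0.175582) / 0.309524 = 0.971640
d₂ = d₁ − σ√T = 0.971640 − 0.309524 = 0.662116
e^{−rT} = e^{−0.0798·1.6} = 0.880135
N(d₁) = 0.834385,  N(d₂) = 0.746052
Call price V = S·N(d₁) − K·e^{−rT}·N(d₂) = 39.291196 − 27.282815 = 12.008381
ρ = K·T·e^{−rT}·N(d₂) = 43.652504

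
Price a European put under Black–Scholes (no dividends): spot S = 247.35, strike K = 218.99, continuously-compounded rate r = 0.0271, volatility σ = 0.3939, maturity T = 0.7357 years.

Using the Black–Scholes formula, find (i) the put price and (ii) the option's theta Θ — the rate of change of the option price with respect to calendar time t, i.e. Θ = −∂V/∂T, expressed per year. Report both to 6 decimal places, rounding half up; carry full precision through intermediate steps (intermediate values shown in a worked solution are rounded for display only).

σ√T = 0.3939·√0.7357 = 0.337860
d₁ = (ln(S/K) + (r+σ²/2)T) / (σ√T) = (ln(247.35/218.99) + (0.0271+0.3939²/2)·0.7357) / 0.337860 = (0.121778 + 0.077012) / 0.337860 = 0.588381
d₂ = d₁ − σ√T = 0.588381 − 0.337860 = 0.250522
e^{−rT} = e^{−0.0271·0.7357} = 0.980260
N(−d₁) = 0.278138,  N(−d₂) = 0.401092
Put price V = K·e^{−rT}·N(−d₂) − S·N(−d₁) = 86.101265 − 68.797481 = 17.303785
φ(d₁) = (1/√(2π))·e^{−d₁²/2} = 0.335533
Θ = −S·φ(d₁)·σ/(2√T) + r·K·e^{−rT}·N(−d₂) = −19.056925 + 2.333344 = -16.723581

price = 17.303785
Θ = -16.723581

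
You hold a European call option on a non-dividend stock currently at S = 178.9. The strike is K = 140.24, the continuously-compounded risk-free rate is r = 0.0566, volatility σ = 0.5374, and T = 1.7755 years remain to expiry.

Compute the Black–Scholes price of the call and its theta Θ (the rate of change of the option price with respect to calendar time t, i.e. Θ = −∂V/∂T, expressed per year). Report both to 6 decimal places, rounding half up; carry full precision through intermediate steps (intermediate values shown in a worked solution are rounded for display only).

price = 73.368425
Θ = -14.066133

σ√T = 0.5374·√1.7755 = 0.716074
d₁ = (ln(S/K) + (r+σ²/2)T) / (σ√T) = (ln(178.9/140.24) + (0.0566+0.5374²/2)·1.7755) / 0.716074 = (0.243472 + 0.356874) / 0.716074 = 0.838385
d₂ = d₁ − σ√T = 0.838385 − 0.716074 = 0.122311
e^{−rT} = e^{−0.0566·1.7755} = 0.904391
N(d₁) = 0.799093,  N(d₂) = 0.548674
Call price V = S·N(d₁) − K·e^{−rT}·N(d₂) = 142.957714 − 69.589290 = 73.368425
φ(d₁) = (1/√(2π))·e^{−d₁²/2} = 0.280724
Θ = −S·φ(d₁)·σ/(2√T) − r·K·e^{−rT}·N(d₂) = −10.127379 − 3.938754 = -14.066133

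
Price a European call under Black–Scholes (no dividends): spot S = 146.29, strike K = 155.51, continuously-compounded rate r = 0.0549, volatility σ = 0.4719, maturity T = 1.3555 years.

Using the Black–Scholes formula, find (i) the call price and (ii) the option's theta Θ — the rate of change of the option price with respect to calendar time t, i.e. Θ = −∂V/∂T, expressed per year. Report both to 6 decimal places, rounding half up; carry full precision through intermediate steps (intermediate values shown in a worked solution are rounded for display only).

σ√T = 0.4719·√1.3555 = 0.549414
d₁ = (ln(S/K) + (r+σ²/2)T) / (σ√T) = (ln(146.29/155.51) + (0.0549+0.4719²/2)·1.3555) / 0.549414 = (-0.061119 + 0.225345) / 0.549414 = 0.298911
d₂ = d₁ − σ√T = 0.298911 − 0.549414 = -0.250503
e^{−rT} = e^{−0.0549·1.3555} = 0.928285
N(d₁) = 0.617496,  N(d₂) = 0.401099
Call price V = S·N(d₁) − K·e^{−rT}·N(d₂) = 90.333478 − 57.901674 = 32.431805
φ(d₁) = (1/√(2π))·e^{−d₁²/2} = 0.381512
Θ = −S·φ(d₁)·σ/(2√T) − r·K·e^{−rT}·N(d₂) = −11.310800 − 3.178802 = -14.489602

price = 32.431805
Θ = -14.489602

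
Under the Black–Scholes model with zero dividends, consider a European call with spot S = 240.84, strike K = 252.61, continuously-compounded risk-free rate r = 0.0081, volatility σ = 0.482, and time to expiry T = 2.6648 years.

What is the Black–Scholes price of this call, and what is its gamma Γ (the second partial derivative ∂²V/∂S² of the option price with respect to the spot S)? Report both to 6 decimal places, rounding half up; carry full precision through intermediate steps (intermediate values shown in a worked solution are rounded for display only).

σ√T = 0.482·√2.6648 = 0.786827
d₁ = (ln(S/K) + (r+σ²/2)T) / (σ√T) = (ln(240.84/252.61) + (0.0081+0.482²/2)·2.6648) / 0.786827 = (-0.047714 + 0.331133) / 0.786827 = 0.360205
d₂ = d₁ − σ√T = 0.360205 − 0.786827 = -0.426622
e^{−rT} = e^{−0.0081·2.6648} = 0.978646
N(d₁) = 0.640653,  N(d₂) = 0.334827
Call price V = S·N(d₁) − K·e^{−rT}·N(d₂) = 154.294924 − 82.774651 = 71.520273
φ(d₁) = (1/√(2π))·e^{−d₁²/2} = 0.373883
Γ = φ(d₁) / (S·σ·√T) = 0.001973

price = 71.520273
Γ = 0.001973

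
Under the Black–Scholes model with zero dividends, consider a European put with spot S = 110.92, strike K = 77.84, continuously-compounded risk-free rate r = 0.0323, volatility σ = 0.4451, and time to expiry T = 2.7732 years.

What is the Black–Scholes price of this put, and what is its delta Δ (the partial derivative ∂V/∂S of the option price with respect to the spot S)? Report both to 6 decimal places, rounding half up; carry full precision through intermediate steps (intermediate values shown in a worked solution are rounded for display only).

price = 10.730575
Δ = -0.166209

σ√T = 0.4451·√2.7732 = 0.741222
d₁ = (ln(S/K) + (r+σ²/2)T) / (σ√T) = (ln(110.92/77.84) + (0.0323+0.4451²/2)·2.7732) / 0.741222 = (0.354154 + 0.364279) / 0.741222 = 0.969255
d₂ = d₁ − σ√T = 0.969255 − 0.741222 = 0.228033
e^{−rT} = e^{−0.0323·2.7732} = 0.914320
N(−d₁) = 0.166209,  N(−d₂) = 0.409810
Put price V = K·e^{−rT}·N(−d₂) − S·N(−d₁) = 29.166473 − 18.435898 = 10.730575
Δ = −N(−d₁) = -0.166209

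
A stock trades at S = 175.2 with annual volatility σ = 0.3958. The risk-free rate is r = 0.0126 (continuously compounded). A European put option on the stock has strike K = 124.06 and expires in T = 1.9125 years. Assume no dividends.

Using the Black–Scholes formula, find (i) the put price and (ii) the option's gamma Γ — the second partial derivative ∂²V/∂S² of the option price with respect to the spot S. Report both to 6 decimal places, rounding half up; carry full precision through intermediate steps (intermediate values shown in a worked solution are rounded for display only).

price = 11.644077
Γ = 0.002654

σ√T = 0.3958·√1.9125 = 0.547364
d₁ = (ln(S/K) + (r+σ²/2)T) / (σ√T) = (ln(175.2/124.06) + (0.0126+0.3958²/2)·1.9125) / 0.547364 = (0.345163 + 0.173901) / 0.547364 = 0.948297
d₂ = d₁ − σ√T = 0.948297 − 0.547364 = 0.400933
e^{−rT} = e^{−0.0126·1.9125} = 0.976191
N(−d₁) = 0.171489,  N(−d₂) = 0.344235
Put price V = K·e^{−rT}·N(−d₂) − S·N(−d₁) = 41.688954 − 30.044877 = 11.644077
φ(d₁) = (1/√(2π))·e^{−d₁²/2} = 0.254470
Γ = φ(d₁) / (S·σ·√T) = 0.002654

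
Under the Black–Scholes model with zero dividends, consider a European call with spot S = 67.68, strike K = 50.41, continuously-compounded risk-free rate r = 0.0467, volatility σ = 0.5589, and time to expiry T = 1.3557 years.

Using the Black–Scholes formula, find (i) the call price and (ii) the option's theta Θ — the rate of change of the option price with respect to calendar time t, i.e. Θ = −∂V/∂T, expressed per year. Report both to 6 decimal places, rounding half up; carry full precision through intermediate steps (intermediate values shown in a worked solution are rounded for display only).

σ√T = 0.5589·√1.3557 = 0.650753
d₁ = (ln(S/K) + (r+σ²/2)T) / (σ√T) = (ln(67.68/50.41) + (0.0467+0.5589²/2)·1.3557) / 0.650753 = (0.294601 + 0.275051) / 0.650753 = 0.875374
d₂ = d₁ − σ√T = 0.875374 − 0.650753 = 0.224621
e^{−rT} = e^{−0.0467·1.3557} = 0.938651
N(d₁) = 0.809315,  N(d₂) = 0.588863
Call price V = S·N(d₁) − K·e^{−rT}·N(d₂) = 54.774422 − 27.863476 = 26.910946
φ(d₁) = (1/√(2π))·e^{−d₁²/2} = 0.271966
Θ = −S·φ(d₁)·σ/(2√T) − r·K·e^{−rT}·N(d₂) = −4.417711 − 1.301224 = -5.718935

price = 26.910946
Θ = -5.718935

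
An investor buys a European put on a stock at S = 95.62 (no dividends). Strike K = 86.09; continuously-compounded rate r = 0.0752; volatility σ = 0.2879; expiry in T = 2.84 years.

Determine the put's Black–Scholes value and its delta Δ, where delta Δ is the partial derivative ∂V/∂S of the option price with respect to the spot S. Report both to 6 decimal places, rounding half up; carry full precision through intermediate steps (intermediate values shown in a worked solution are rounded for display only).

price = 5.981880
Δ = -0.184282

σ√T = 0.2879·√2.84 = 0.485178
d₁ = (ln(S/K) + (r+σ²/2)T) / (σ√T) = (ln(95.62/86.09) + (0.0752+0.2879²/2)·2.84) / 0.485178 = (0.104989 + 0.331267) / 0.485178 = 0.899166
d₂ = d₁ − σ√T = 0.899166 − 0.485178 = 0.413989
e^{−rT} = e^{−0.0752·2.84} = 0.807697
N(−d₁) = 0.184282,  N(−d₂) = 0.339441
Put price V = K·e^{−rT}·N(−d₂) − S·N(−d₁) = 23.602929 − 17.621049 = 5.981880
Δ = −N(−d₁) = -0.184282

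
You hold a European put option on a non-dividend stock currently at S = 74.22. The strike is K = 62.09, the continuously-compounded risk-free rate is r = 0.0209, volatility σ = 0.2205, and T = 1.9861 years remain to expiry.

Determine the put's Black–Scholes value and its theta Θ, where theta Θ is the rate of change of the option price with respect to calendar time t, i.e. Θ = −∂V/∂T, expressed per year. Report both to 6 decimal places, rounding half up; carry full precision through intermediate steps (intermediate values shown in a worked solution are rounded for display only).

price = 2.893309
Θ = -1.234483

σ√T = 0.2205·√1.9861 = 0.310749
d₁ = (ln(S/K) + (r+σ²/2)T) / (σ√T) = (ln(74.22/62.09) + (0.0209+0.2205²/2)·1.9861) / 0.310749 = (0.178449 + 0.089792) / 0.310749 = 0.863208
d₂ = d₁ − σ√T = 0.863208 − 0.310749 = 0.552459
e^{−rT} = e^{−0.0209·1.9861} = 0.959340
N(−d₁) = 0.194012,  N(−d₂) = 0.290317
Put price V = K·e^{−rT}·N(−d₂) − S·N(−d₁) = 17.292855 − 14.399546 = 2.893309
φ(d₁) = (1/√(2π))·e^{−d₁²/2} = 0.274858
Θ = −S·φ(d₁)·σ/(2√T) + r·K·e^{−rT}·N(−d₂) = −1.595904 + 0.361421 = -1.234483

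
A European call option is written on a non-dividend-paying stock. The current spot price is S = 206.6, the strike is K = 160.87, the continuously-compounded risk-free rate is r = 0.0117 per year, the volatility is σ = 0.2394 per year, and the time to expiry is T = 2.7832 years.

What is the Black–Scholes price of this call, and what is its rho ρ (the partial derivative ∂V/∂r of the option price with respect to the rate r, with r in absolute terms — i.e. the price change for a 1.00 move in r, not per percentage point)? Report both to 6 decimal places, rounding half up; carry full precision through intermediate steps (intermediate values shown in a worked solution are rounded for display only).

price = 60.868646
ρ = 300.930311

σ√T = 0.2394·√2.7832 = 0.399389
d₁ = (ln(S/K) + (r+σ²/2)T) / (σ√T) = (ln(206.6/160.87) + (0.0117+0.2394²/2)·2.7832) / 0.399389 = (0.250188 + 0.112319) / 0.399389 = 0.907654
d₂ = d₁ − σ√T = 0.907654 − 0.399389 = 0.508265
e^{−rT} = e^{−0.0117·2.7832} = 0.967961
N(d₁) = 0.817970,  N(d₂) = 0.694366
Call price V = S·N(d₁) − K·e^{−rT}·N(d₂) = 168.992501 − 108.123854 = 60.868646
ρ = K·T·e^{−rT}·N(d₂) = 300.930311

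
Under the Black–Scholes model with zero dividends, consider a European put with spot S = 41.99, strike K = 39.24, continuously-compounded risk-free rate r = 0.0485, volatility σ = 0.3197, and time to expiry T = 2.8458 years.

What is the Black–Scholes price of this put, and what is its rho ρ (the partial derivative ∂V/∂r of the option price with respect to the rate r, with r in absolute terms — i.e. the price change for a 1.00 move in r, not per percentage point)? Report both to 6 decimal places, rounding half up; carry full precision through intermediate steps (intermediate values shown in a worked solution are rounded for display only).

price = 4.757418
ρ = -44.304851

σ√T = 0.3197·√2.8458 = 0.539318
d₁ = (ln(S/K) + (r+σ²/2)T) / (σ√T) = (ln(41.99/39.24) + (0.0485+0.3197²/2)·2.8458) / 0.539318 = (0.067735 + 0.283453) / 0.539318 = 0.651171
d₂ = d₁ − σ√T = 0.651171 − 0.539318 = 0.111853
e^{−rT} = e^{−0.0485·2.8458} = 0.871080
N(−d₁) = 0.257468,  N(−d₂) = 0.455470
Put price V = K·e^{−rT}·N(−d₂) − S·N(−d₁) = 15.568505 − 10.811087 = 4.757418
ρ = −K·T·e^{−rT}·N(−d₂) = -44.304851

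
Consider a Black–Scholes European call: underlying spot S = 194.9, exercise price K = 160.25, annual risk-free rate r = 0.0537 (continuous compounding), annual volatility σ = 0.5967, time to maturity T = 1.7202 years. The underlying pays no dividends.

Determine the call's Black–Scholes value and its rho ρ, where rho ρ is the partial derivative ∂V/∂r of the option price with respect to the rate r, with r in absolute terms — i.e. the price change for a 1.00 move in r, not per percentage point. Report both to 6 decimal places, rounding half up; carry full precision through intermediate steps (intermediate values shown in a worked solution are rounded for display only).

σ√T = 0.5967·√1.7202 = 0.782610
d₁ = (ln(S/K) + (r+σ²/2)T) / (σ√T) = (ln(194.9/160.25) + (0.0537+0.5967²/2)·1.7202) / 0.782610 = (0.195752 + 0.398614) / 0.782610 = 0.759466
d₂ = d₁ − σ√T = 0.759466 − 0.782610 = -0.023144
e^{−rT} = e^{−0.0537·1.7202} = 0.911763
N(d₁) = 0.776213,  N(d₂) = 0.490768
Call price V = S·N(d₁) − K·e^{−rT}·N(d₂) = 151.283912 − 71.706083 = 79.577829
ρ = K·T·e^{−rT}·N(d₂) = 123.348804

price = 79.577829
ρ = 123.348804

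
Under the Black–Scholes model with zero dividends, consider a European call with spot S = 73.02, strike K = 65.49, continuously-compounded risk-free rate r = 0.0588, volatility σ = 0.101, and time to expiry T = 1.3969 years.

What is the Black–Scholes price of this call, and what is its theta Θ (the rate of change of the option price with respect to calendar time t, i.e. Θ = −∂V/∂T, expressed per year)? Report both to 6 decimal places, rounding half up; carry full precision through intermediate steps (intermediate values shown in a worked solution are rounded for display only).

σ√T = 0.101·√1.3969 = 0.119372
d₁ = (ln(S/K) + (r+σ²/2)T) / (σ√T) = (ln(73.02/65.49) + (0.0588+0.101²/2)·1.3969) / 0.119372 = (0.108836 + 0.089263) / 0.119372 = 1.659500
d₂ = d₁ − σ√T = 1.659500 − 0.119372 = 1.540127
e^{−rT} = e^{−0.0588·1.3969} = 0.921145
N(d₁) = 0.951492,  N(d₂) = 0.938235
Call price V = S·N(d₁) − K·e^{−rT}·N(d₂) = 69.477978 − 56.599790 = 12.878188
φ(d₁) = (1/√(2π))·e^{−d₁²/2} = 0.100670
Θ = −S·φ(d₁)·σ/(2√T) − r·K·e^{−rT}·N(d₂) = −0.314087 − 3.328068 = -3.642155

price = 12.878188
Θ = -3.642155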